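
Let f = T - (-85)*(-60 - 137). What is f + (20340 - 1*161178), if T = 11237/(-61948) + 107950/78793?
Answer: -45245156302809/287121692 ≈ -1.5758e+5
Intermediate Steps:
T = 341287627/287121692 (T = 11237*(-1/61948) + 107950*(1/78793) = -661/3644 + 107950/78793 = 341287627/287121692 ≈ 1.1887)
f = -4807511444913/287121692 (f = 341287627/287121692 - (-85)*(-60 - 137) = 341287627/287121692 - (-85)*(-197) = 341287627/287121692 - 1*16745 = 341287627/287121692 - 16745 = -4807511444913/287121692 ≈ -16744.)
f + (20340 - 1*161178) = -4807511444913/287121692 + (20340 - 1*161178) = -4807511444913/287121692 + (20340 - 161178) = -4807511444913/287121692 - 140838 = -45245156302809/287121692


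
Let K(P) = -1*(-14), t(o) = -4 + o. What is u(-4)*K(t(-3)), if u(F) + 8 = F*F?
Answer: 112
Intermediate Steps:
u(F) = -8 + F² (u(F) = -8 + F*F = -8 + F²)
K(P) = 14
u(-4)*K(t(-3)) = (-8 + (-4)²)*14 = (-8 + 16)*14 = 8*14 = 112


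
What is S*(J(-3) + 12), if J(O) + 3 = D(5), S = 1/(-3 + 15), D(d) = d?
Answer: 7/6 ≈ 1.1667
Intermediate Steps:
S = 1/12 ≈ 0.083333
J(O) = 2 (J(O) = -3 + 5 = 2)
S*(J(-3) + 12) = (2 + 12)/12 = (1/12)*14 = 7/6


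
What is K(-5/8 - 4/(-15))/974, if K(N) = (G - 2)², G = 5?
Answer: 9/974 ≈ 0.0092402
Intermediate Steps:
K(N) = 9 (K(N) = (5 - 2)² = 3² = 9)
K(-5/8 - 4/(-15))/974 = 9/974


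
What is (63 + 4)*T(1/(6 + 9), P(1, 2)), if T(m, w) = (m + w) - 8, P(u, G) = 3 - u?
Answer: -5963/15 ≈ -397.53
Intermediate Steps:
T(m, w) = -8 + m + w
(63 + 4)*T(1/(6 + 9), P(1, 2)) = (63 + 4)*(-8 + 1/(6 + 9) + (3 - 1*1)) = 67*(-8 + 1/15 + (3 - 1)) = 67*(-8 + 1/15 + 2) = 67*(-89/15) = -5963/15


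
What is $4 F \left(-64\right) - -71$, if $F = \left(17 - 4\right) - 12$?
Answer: $-185$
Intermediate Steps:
$F = 1$ ($F = 13 - 12 = 1$)
$4 F \left(-64\right) - -71 = 4 \cdot 1 \left(-64\right) - -71 = 4 \left(-64\right) + 71 = -256 + 71 = -185$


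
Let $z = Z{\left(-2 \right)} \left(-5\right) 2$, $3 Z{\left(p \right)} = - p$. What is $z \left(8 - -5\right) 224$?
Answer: $- \frac{58240}{3} \approx -19413.0$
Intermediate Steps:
$Z{\left(p \right)} = - \frac{p}{3}$ ($Z{\left(p \right)} = \frac{\left(-1\right) p}{3} = - \frac{p}{3}$)
$z = - \frac{20}{3}$ ($z = \left(- \frac{1}{3}\right) \left(-2\right) \left(-5\right) 2 = \frac{2}{3} \left(-5\right) 2 = \left(- \frac{10}{3}\right) 2 = - \frac{20}{3} \approx -6.6667$)
$z \left(8 - -5\right) 224 = - \frac{20 \left(8 - -5\right)}{3} \cdot 224 = - \frac{20 \left(8 + 5\right)}{3} \cdot 224 = \left(- \frac{20}{3}\right) 13 \cdot 224 = \left(- \frac{260}{3}\right) 224 = - \frac{58240}{3}$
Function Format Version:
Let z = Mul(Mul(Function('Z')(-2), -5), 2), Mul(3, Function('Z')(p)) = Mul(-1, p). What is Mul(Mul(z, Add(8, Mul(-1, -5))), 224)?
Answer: Rational(-58240, 3) ≈ -19413.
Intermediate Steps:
Function('Z')(p) = Mul(Rational(-1, 3), p) (Function('Z')(p) = Mul(Rational(1, 3), Mul(-1, p)) = Mul(Rational(-1, 3), p))
z = Rational(-20, 3) (z = Mul(Mul(Mul(Rational(-1, 3), -2), -5), 2) = Mul(Mul(Rational(2, 3), -5), 2) = Mul(Rational(-10, 3), 2) = Rational(-20, 3) ≈ -6.6667)
Mul(Mul(z, Add(8, Mul(-1, -5))), 224) = Mul(Mul(Rational(-20, 3), Add(8, Mul(-1, -5))), 224) = Mul(Mul(Rational(-20, 3), Add(8, 5)), 224) = Mul(Mul(Rational(-20, 3), 13), 224) = Mul(Rational(-260, 3), 224) = Rational(-58240, 3)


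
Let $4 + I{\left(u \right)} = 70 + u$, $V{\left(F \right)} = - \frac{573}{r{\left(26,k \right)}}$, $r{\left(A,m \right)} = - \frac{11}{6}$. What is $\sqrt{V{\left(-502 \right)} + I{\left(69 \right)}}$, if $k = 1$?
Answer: $\frac{3 \sqrt{6017}}{11} \approx 21.155$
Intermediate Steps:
$r{\left(A,m \right)} = - \frac{11}{6}$ ($r{\left(A,m \right)} = \left(-11\right) \frac{1}{6} = - \frac{11}{6}$)
$V{\left(F \right)} = \frac{3438}{11}$ ($V{\left(F \right)} = - \frac{573}{- \frac{11}{6}} = \left(-573\right) \left(- \frac{6}{11}\right) = \frac{3438}{11}$)
$I{\left(u \right)} = 66 + u$ ($I{\left(u \right)} = -4 + \left(70 + u\right) = 66 + u$)
$\sqrt{V{\left(-502 \right)} + I{\left(69 \right)}} = \sqrt{\frac{3438}{11} + \left(66 + 69\right)} = \sqrt{\frac{3438}{11} + 135} = \sqrt{\frac{4923}{11}} = \frac{3 \sqrt{6017}}{11}$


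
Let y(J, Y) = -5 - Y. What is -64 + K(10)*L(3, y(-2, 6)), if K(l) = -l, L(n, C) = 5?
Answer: -114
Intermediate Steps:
-64 + K(10)*L(3, y(-2, 6)) = -64 - 1*10*5 = -64 - 10*5 = -64 - 50 = -114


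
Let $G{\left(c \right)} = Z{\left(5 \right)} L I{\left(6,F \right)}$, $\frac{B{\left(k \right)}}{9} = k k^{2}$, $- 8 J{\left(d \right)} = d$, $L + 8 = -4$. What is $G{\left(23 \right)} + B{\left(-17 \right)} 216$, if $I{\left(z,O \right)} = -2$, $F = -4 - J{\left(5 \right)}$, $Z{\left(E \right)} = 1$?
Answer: $-9550848$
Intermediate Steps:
$L = -12$ ($L = -8 - 4 = -12$)
$J{\left(d \right)} = - \frac{d}{8}$
$F = - \frac{27}{8}$ ($F = -4 - \left(- \frac{1}{8}\right) 5 = -4 - - \frac{5}{8} = -4 + \frac{5}{8} = - \frac{27}{8} \approx -3.375$)
$B{\left(k \right)} = 9 k^{3}$ ($B{\left(k \right)} = 9 k k^{2} = 9 k^{3}$)
$G{\left(c \right)} = 24$ ($G{\left(c \right)} = 1 \left(-12\right) \left(-2\right) = \left(-12\right) \left(-2\right) = 24$)
$G{\left(23 \right)} + B{\left(-17 \right)} 216 = 24 + 9 \left(-17\right)^{3} \cdot 216 = 24 + 9 \left(-4913\right) 216 = 24 - 9550872 = -9550848$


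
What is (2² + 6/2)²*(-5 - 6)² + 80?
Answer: 6009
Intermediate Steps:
(2² + 6/2)²*(-5 - 6)² + 80 = (4 + 6*(½))²*(-11)² + 80 = (4 + 3)²*121 + 80 = 7²*121 + 80 = 49*121 + 80 = 5929 + 80 = 6009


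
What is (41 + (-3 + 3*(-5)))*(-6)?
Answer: -138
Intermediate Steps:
(41 + (-3 + 3*(-5)))*(-6) = (41 + (-3 - 15))*(-6) = (41 - 18)*(-6) = 23*(-6) = -138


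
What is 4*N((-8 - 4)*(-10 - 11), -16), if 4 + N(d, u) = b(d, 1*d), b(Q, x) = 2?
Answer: -8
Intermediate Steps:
N(d, u) = -2 (N(d, u) = -4 + 2 = -2)
4*N((-8 - 4)*(-10 - 11), -16) = 4*(-2) = -8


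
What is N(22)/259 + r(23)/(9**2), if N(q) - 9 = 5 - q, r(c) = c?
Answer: 5309/20979 ≈ 0.25306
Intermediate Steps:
N(q) = 14 - q (N(q) = 9 + (5 - q) = 14 - q)
N(22)/259 + r(23)/(9**2) = (14 - 1*22)/259 + 23/(9**2) = (14 - 22)*(1/259) + 23/81 = -8*1/259 + 23*(1/81) = -8/259 + 23/81 = 5309/20979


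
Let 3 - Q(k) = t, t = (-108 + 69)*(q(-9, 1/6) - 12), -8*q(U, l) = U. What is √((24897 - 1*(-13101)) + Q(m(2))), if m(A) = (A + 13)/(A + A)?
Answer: 7*√12270/4 ≈ 193.85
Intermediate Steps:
m(A) = (13 + A)/(2*A) (m(A) = (13 + A)/((2*A)) = (13 + A)*(1/(2*A)) = (13 + A)/(2*A))
q(U, l) = -U/8
t = 3393/8 (t = (-108 + 69)*(-⅛*(-9) - 12) = -39*(9/8 - 12) = -39*(-87/8) = 3393/8 ≈ 424.13)
Q(k) = -3369/8 (Q(k) = 3 - 1*3393/8 = 3 - 3393/8 = -3369/8)
√((24897 - 1*(-13101)) + Q(m(2))) = √((24897 - 1*(-13101)) - 3369/8) = √((24897 + 13101) - 3369/8) = √(37998 - 3369/8) = √(300615/8) = 7*√12270/4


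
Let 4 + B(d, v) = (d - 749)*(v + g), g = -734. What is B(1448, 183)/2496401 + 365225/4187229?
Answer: -700975755812/10453002662829 ≈ -0.067060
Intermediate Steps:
B(d, v) = -4 + (-749 + d)*(-734 + v) (B(d, v) = -4 + (d - 749)*(v - 734) = -4 + (-749 + d)*(-734 + v))
B(1448, 183)/2496401 + 365225/4187229 = (549762 - 749*183 - 734*1448 + 1448*183)/2496401 + 365225/4187229 = (549762 - 137067 - 1062832 + 264984)*(1/2496401) + 365225*(1/4187229) = -385153*1/2496401 + 365225/4187229 = -385153/2496401 + 365225/4187229 = -700975755812/10453002662829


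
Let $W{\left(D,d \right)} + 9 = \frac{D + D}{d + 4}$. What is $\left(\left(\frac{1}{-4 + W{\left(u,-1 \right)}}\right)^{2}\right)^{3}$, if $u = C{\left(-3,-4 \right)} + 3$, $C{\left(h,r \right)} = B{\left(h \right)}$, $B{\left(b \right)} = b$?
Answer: $\frac{1}{4826809} \approx 2.0718 \cdot 10^{-7}$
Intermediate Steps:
$C{\left(h,r \right)} = h$
$u = 0$ ($u = -3 + 3 = 0$)
$W{\left(D,d \right)} = -9 + \frac{2 D}{4 + d}$ ($W{\left(D,d \right)} = -9 + \frac{D + D}{d + 4} = -9 + \frac{2 D}{4 + d}$)
$\left(\left(\frac{1}{-4 + W{\left(u,-1 \right)}}\right)^{2}\right)^{3} = \left(\left(\frac{1}{-4 + \frac{-36 - -9 + 2 \cdot 0}{4 - 1}}\right)^{2}\right)^{3} = \left(\left(\frac{1}{-4 + \frac{-36 + 9 + 0}{3}}\right)^{2}\right)^{3} = \left(\left(\frac{1}{-4 + \frac{1}{3} \left(-27\right)}\right)^{2}\right)^{3} = \left(\left(\frac{1}{-4 - 9}\right)^{2}\right)^{3} = \left(\left(\frac{1}{-13}\right)^{2}\right)^{3} = \left(\left(- \frac{1}{13}\right)^{2}\right)^{3} = \left(\frac{1}{169}\right)^{3} = \frac{1}{4826809}$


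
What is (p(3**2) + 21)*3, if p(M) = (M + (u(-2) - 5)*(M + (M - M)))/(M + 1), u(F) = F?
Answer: 234/5 ≈ 46.800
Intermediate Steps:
p(M) = -6*M/(1 + M) (p(M) = (M + (-2 - 5)*(M + (M - M)))/(M + 1) = (M - 7*(M + 0))/(1 + M) = (M - 7*M)/(1 + M) = (-6*M)/(1 + M) = -6*M/(1 + M))
(p(3**2) + 21)*3 = (-6*3**2/(1 + 3**2) + 21)*3 = (-6*9/(1 + 9) + 21)*3 = (-6*9/10 + 21)*3 = (-6*9*1/10 + 21)*3 = (-27/5 + 21)*3 = (78/5)*3 = 234/5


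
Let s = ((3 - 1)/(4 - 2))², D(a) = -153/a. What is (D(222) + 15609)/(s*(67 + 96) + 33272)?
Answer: 25667/54982 ≈ 0.46683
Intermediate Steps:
s = 1 (s = (2/2)² = (2*(½))² = 1² = 1)
(D(222) + 15609)/(s*(67 + 96) + 33272) = (-153/222 + 15609)/(1*(67 + 96) + 33272) = (-153*1/222 + 15609)/(1*163 + 33272) = (-51/74 + 15609)/(163 + 33272) = (1155015/74)/33435 = (1155015/74)*(1/33435) = 25667/54982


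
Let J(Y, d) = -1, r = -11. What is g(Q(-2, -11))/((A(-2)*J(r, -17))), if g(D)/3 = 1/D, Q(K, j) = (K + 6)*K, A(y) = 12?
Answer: 1/32 ≈ 0.031250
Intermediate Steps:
Q(K, j) = K*(6 + K) (Q(K, j) = (6 + K)*K = K*(6 + K))
g(D) = 3/D
g(Q(-2, -11))/((A(-2)*J(r, -17))) = (3/((-2*(6 - 2))))/((12*(-1))) = (3/((-2*4)))/(-12) = (3/(-8))*(-1/12) = (3*(-1/8))*(-1/12) = -3/8*(-1/12) = 1/32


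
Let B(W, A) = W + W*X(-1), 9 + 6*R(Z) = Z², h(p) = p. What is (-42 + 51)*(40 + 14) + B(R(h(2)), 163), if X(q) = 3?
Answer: 1448/3 ≈ 482.67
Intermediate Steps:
R(Z) = -3/2 + Z²/6
B(W, A) = 4*W (B(W, A) = W + W*3 = W + 3*W = 4*W)
(-42 + 51)*(40 + 14) + B(R(h(2)), 163) = (-42 + 51)*(40 + 14) + 4*(-3/2 + (⅙)*2²) = 9*54 + 4*(-3/2 + (⅙)*4) = 486 + 4*(-3/2 + ⅔) = 486 + 4*(-⅚) = 486 - 10/3 = 1448/3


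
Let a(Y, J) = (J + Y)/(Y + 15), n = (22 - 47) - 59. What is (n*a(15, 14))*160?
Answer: -12992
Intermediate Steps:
n = -84 (n = -25 - 59 = -84)
a(Y, J) = (J + Y)/(15 + Y)
(n*a(15, 14))*160 = -84*(14 + 15)/(15 + 15)*160 = -84*29/30*160 = -406/5*160 = -12992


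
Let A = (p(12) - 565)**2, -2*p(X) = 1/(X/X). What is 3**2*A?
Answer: 11512449/4 ≈ 2.8781e+6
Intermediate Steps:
p(X) = -1/2 (p(X) = -1/(2*(X/X)) = -1/2/1 = -1/2*1 = -1/2)
A = 1279161/4 (A = (-1/2 - 565)**2 = (-1131/2)**2 = 1279161/4 ≈ 3.1979e+5)
3**2*A = 3**2*(1279161/4) = 9*(1279161/4) = 11512449/4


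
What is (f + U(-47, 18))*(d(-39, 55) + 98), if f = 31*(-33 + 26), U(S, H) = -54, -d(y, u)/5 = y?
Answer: -79403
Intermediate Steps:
d(y, u) = -5*y
f = -217 (f = 31*(-7) = -217)
(f + U(-47, 18))*(d(-39, 55) + 98) = (-217 - 54)*(-5*(-39) + 98) = -271*(195 + 98) = -271*293 = -79403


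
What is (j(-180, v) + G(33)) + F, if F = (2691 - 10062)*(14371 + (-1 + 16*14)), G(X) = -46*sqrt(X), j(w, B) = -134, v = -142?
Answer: -107572508 - 46*sqrt(33) ≈ -1.0757e+8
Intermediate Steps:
F = -107572374 (F = -7371*(14371 + (-1 + 224)) = -7371*(14371 + 223) = -7371*14594 = -107572374)
(j(-180, v) + G(33)) + F = (-134 - 46*sqrt(33)) - 107572374 = -107572508 - 46*sqrt(33)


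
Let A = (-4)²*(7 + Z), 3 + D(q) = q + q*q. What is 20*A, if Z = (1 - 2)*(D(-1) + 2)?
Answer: 2560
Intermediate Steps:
D(q) = -3 + q + q² (D(q) = -3 + (q + q*q) = -3 + (q + q²) = -3 + q + q²)
Z = 1 (Z = (1 - 2)*((-3 - 1 + (-1)²) + 2) = -((-3 - 1 + 1) + 2) = -(-3 + 2) = -1*(-1) = 1)
A = 128 (A = (-4)²*(7 + 1) = 16*8 = 128)
20*A = 20*128 = 2560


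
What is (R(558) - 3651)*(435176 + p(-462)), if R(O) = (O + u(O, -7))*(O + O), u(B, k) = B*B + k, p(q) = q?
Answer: 151321112977146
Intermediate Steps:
u(B, k) = k + B² (u(B, k) = B² + k = k + B²)
R(O) = 2*O*(-7 + O + O²) (R(O) = (O + (-7 + O²))*(O + O) = (-7 + O + O²)*(2*O) = 2*O*(-7 + O + O²))
(R(558) - 3651)*(435176 + p(-462)) = (2*558*(-7 + 558 + 558²) - 3651)*(435176 - 462) = (2*558*(-7 + 558 + 311364) - 3651)*434714 = (2*558*311915 - 3651)*434714 = (348097140 - 3651)*434714 = 348093489*434714 = 151321112977146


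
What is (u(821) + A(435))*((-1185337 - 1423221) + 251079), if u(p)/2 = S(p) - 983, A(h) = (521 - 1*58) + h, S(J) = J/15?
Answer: 33895833062/15 ≈ 2.2597e+9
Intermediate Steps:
S(J) = J/15 (S(J) = J*(1/15) = J/15)
A(h) = 463 + h (A(h) = (521 - 58) + h = 463 + h)
u(p) = -1966 + 2*p/15 (u(p) = 2*(p/15 - 983) = 2*(-983 + p/15) = -1966 + 2*p/15)
(u(821) + A(435))*((-1185337 - 1423221) + 251079) = ((-1966 + (2/15)*821) + (463 + 435))*((-1185337 - 1423221) + 251079) = ((-1966 + 1642/15) + 898)*(-2608558 + 251079) = (-27848/15 + 898)*(-2357479) = -14378/15*(-2357479) = 33895833062/15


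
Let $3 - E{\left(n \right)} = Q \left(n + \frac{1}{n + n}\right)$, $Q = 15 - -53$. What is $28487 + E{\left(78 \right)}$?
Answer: $\frac{904237}{39} \approx 23186.0$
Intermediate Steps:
$Q = 68$ ($Q = 15 + 53 = 68$)
$E{\left(n \right)} = 3 - 68 n - \frac{34}{n}$ ($E{\left(n \right)} = 3 - 68 \left(n + \frac{1}{n + n}\right) = 3 - 68 \left(n + \frac{1}{2 n}\right) = 3 - \left(\frac{34}{n} + 68 n\right) = 3 - 68 n - \frac{34}{n}$)
$28487 + E{\left(78 \right)} = 28487 - \left(5301 + \frac{17}{39}\right) = 28487 - \frac{206756}{39} = \frac{904237}{39}$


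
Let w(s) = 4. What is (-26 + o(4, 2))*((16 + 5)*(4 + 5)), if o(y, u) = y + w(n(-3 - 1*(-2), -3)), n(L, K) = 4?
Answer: -3402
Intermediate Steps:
o(y, u) = 4 + y (o(y, u) = y + 4 = 4 + y)
(-26 + o(4, 2))*((16 + 5)*(4 + 5)) = (-26 + (4 + 4))*((16 + 5)*(4 + 5)) = (-26 + 8)*(21*9) = -18*189 = -3402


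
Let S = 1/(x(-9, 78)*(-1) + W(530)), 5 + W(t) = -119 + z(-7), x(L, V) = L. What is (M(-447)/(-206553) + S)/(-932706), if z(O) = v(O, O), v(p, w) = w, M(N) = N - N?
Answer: 1/113790132 ≈ 8.7881e-9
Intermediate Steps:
M(N) = 0
z(O) = O
W(t) = -131 (W(t) = -5 + (-119 - 7) = -5 - 126 = -131)
S = -1/122 (S = 1/(-9*(-1) - 131) = 1/(9 - 131) = 1/(-122) = -1/122 ≈ -0.0081967)
(M(-447)/(-206553) + S)/(-932706) = (0/(-206553) - 1/122)/(-932706) = (0*(-1/206553) - 1/122)*(-1/932706) = (0 - 1/122)*(-1/932706) = -1/122*(-1/932706) = 1/113790132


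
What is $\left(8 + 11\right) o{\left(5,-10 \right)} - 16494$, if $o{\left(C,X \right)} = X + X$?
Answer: $-16874$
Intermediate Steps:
$o{\left(C,X \right)} = 2 X$
$\left(8 + 11\right) o{\left(5,-10 \right)} - 16494 = \left(8 + 11\right) 2 \left(-10\right) - 16494 = 19 \left(-20\right) - 16494 = -380 - 16494 = -16874$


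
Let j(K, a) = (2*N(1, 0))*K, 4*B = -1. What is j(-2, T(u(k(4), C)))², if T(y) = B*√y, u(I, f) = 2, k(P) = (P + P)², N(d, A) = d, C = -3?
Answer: 16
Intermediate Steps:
k(P) = 4*P² (k(P) = (2*P)² = 4*P²)
B = -¼ (B = (¼)*(-1) = -¼ ≈ -0.25000)
T(y) = -√y/4
j(K, a) = 2*K (j(K, a) = (2*1)*K = 2*K)
j(-2, T(u(k(4), C)))² = (2*(-2))² = (-4)² = 16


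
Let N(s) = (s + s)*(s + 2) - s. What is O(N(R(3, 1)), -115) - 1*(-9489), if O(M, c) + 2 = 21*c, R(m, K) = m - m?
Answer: 7072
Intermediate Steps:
R(m, K) = 0
N(s) = -s + 2*s*(2 + s) (N(s) = (2*s)*(2 + s) - s = 2*s*(2 + s) - s = -s + 2*s*(2 + s))
O(M, c) = -2 + 21*c
O(N(R(3, 1)), -115) - 1*(-9489) = (-2 + 21*(-115)) - 1*(-9489) = (-2 - 2415) + 9489 = -2417 + 9489 = 7072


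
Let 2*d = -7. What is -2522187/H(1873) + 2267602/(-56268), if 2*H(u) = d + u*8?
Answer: -35311849777/93658086 ≈ -377.03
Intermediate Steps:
d = -7/2 (d = (½)*(-7) = -7/2 ≈ -3.5000)
H(u) = -7/4 + 4*u (H(u) = (-7/2 + u*8)/2 = (-7/2 + 8*u)/2 = -7/4 + 4*u)
-2522187/H(1873) + 2267602/(-56268) = -2522187/(-7/4 + 4*1873) + 2267602/(-56268) = -2522187/(-7/4 + 7492) + 2267602*(-1/56268) = -2522187/29961/4 - 1133801/28134 = -2522187*4/29961 - 1133801/28134 = -1120972/3329 - 1133801/28134 = -35311849777/93658086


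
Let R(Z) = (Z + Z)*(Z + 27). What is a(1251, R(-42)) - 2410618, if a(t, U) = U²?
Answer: -823018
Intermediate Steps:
R(Z) = 2*Z*(27 + Z) (R(Z) = (2*Z)*(27 + Z) = 2*Z*(27 + Z))
a(1251, R(-42)) - 2410618 = (2*(-42)*(27 - 42))² - 2410618 = (2*(-42)*(-15))² - 2410618 = 1260² - 2410618 = 1587600 - 2410618 = -823018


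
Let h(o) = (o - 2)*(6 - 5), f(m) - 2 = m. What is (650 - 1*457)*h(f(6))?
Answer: 1158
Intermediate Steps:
f(m) = 2 + m
h(o) = -2 + o (h(o) = (-2 + o)*1 = -2 + o)
(650 - 1*457)*h(f(6)) = (650 - 1*457)*(-2 + (2 + 6)) = (650 - 457)*(-2 + 8) = 193*6 = 1158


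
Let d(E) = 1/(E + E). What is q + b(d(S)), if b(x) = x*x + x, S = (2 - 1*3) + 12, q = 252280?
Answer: 122103543/484 ≈ 2.5228e+5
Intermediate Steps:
S = 11 (S = (2 - 3) + 12 = -1 + 12 = 11)
d(E) = 1/(2*E)
b(x) = x + x² (b(x) = x² + x = x + x²)
q + b(d(S)) = 252280 + ((½)/11)*(1 + (½)/11) = 252280 + ((½)*(1/11))*(1 + (½)*(1/11)) = 252280 + (1 + 1/22)/22 = 252280 + (1/22)*(23/22) = 252280 + 23/484 = 122103543/484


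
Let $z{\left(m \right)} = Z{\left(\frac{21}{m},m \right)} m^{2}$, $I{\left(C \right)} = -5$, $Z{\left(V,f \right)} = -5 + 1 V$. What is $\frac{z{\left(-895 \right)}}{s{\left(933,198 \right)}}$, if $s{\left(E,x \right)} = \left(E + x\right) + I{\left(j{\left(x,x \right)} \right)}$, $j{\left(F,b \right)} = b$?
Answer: $- \frac{2011960}{563} \approx -3573.6$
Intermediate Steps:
$Z{\left(V,f \right)} = -5 + V$
$z{\left(m \right)} = m^{2} \left(-5 + \frac{21}{m}\right)$ ($z{\left(m \right)} = \left(-5 + \frac{21}{m}\right) m^{2} = m^{2} \left(-5 + \frac{21}{m}\right)$)
$s{\left(E,x \right)} = -5 + E + x$ ($s{\left(E,x \right)} = \left(E + x\right) - 5 = -5 + E + x$)
$\frac{z{\left(-895 \right)}}{s{\left(933,198 \right)}} = \frac{\left(-895\right) \left(21 - -4475\right)}{-5 + 933 + 198} = \frac{\left(-895\right) \left(21 + 4475\right)}{1126} = \left(-895\right) 4496 \cdot \frac{1}{1126} = \left(-4023920\right) \frac{1}{1126} = - \frac{2011960}{563}$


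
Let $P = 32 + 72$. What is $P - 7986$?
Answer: $-7882$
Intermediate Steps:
$P = 104$
$P - 7986 = 104 - 7986 = -7882$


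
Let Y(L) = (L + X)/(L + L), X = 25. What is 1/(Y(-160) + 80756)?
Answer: 64/5168411 ≈ 1.2383e-5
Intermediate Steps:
Y(L) = (25 + L)/(2*L) (Y(L) = (L + 25)/(L + L) = (25 + L)/((2*L)) = (25 + L)*(1/(2*L)) = (25 + L)/(2*L))
1/(Y(-160) + 80756) = 1/((½)*(25 - 160)/(-160) + 80756) = 1/((½)*(-1/160)*(-135) + 80756) = 1/(27/64 + 80756) = 1/(5168411/64) = 64/5168411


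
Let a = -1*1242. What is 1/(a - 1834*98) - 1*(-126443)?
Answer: 22882895481/180974 ≈ 1.2644e+5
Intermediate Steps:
a = -1242
1/(a - 1834*98) - 1*(-126443) = 1/(-1242 - 1834*98) - 1*(-126443) = 1/(-1242 - 179732) + 126443 = 1/(-180974) + 126443 = -1/180974 + 126443 = 22882895481/180974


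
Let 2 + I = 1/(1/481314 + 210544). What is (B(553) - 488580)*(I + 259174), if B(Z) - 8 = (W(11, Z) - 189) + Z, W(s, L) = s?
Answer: -12821963913385929453086/101337774817 ≈ -1.2653e+11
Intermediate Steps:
I = -202675068320/101337774817 (I = -2 + 1/(1/481314 + 210544) = -2 + 1/(101337774817/481314) = -2 + 481314/101337774817 = -202675068320/101337774817 ≈ -2.0000)
B(Z) = -170 + Z (B(Z) = 8 + ((11 - 189) + Z) = 8 + (-178 + Z) = -170 + Z)
(B(553) - 488580)*(I + 259174) = ((-170 + 553) - 488580)*(-202675068320/101337774817 + 259174) = (383 - 488580)*(26263913775352838/101337774817) = -488197*26263913775352838/101337774817 = -12821963913385929453086/101337774817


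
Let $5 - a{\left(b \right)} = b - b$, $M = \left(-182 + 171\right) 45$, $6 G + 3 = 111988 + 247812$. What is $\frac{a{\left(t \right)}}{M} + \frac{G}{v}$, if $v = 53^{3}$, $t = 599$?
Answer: $\frac{11575547}{29477646} \approx 0.39269$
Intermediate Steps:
$G = \frac{359797}{6}$ ($G = - \frac{1}{2} + \frac{111988 + 247812}{6} = - \frac{1}{2} + \frac{1}{6} \cdot 359800 = - \frac{1}{2} + \frac{179900}{3} = \frac{359797}{6} \approx 59966.0$)
$v = 148877$
$M = -495$ ($M = \left(-11\right) 45 = -495$)
$a{\left(b \right)} = 5$ ($a{\left(b \right)} = 5 - \left(b - b\right) = 5 - 0 = 5 + 0 = 5$)
$\frac{a{\left(t \right)}}{M} + \frac{G}{v} = \frac{5}{-495} + \frac{359797}{6 \cdot 148877} = 5 \left(- \frac{1}{495}\right) + \frac{359797}{6} \cdot \frac{1}{148877} = - \frac{1}{99} + \frac{359797}{893262} = \frac{11575547}{29477646}$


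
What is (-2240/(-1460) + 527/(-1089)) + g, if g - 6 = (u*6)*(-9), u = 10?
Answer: -42367901/79497 ≈ -532.95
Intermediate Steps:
g = -534 (g = 6 + (10*6)*(-9) = 6 + 60*(-9) = 6 - 540 = -534)
(-2240/(-1460) + 527/(-1089)) + g = (-2240/(-1460) + 527/(-1089)) - 534 = (-2240*(-1/1460) + 527*(-1/1089)) - 534 = (112/73 - 527/1089) - 534 = 83497/79497 - 534 = -42367901/79497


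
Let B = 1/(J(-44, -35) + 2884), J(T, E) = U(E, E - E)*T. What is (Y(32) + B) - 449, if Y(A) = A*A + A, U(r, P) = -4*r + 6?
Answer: 2148779/3540 ≈ 607.00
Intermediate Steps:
U(r, P) = 6 - 4*r
J(T, E) = T*(6 - 4*E) (J(T, E) = (6 - 4*E)*T = T*(6 - 4*E))
Y(A) = A + A² (Y(A) = A² + A = A + A²)
B = -1/3540 (B = 1/(2*(-44)*(3 - 2*(-35)) + 2884) = 1/(2*(-44)*(3 + 70) + 2884) = 1/(2*(-44)*73 + 2884) = 1/(-6424 + 2884) = 1/(-3540) = -1/3540 ≈ -0.00028249)
(Y(32) + B) - 449 = (32*(1 + 32) - 1/3540) - 449 = (32*33 - 1/3540) - 449 = (1056 - 1/3540) - 449 = 3738239/3540 - 449 = 2148779/3540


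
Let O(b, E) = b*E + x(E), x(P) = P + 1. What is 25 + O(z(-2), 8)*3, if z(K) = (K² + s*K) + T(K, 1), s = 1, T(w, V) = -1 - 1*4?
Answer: -20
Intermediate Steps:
T(w, V) = -5 (T(w, V) = -1 - 4 = -5)
x(P) = 1 + P
z(K) = -5 + K + K² (z(K) = (K² + 1*K) - 5 = (K² + K) - 5 = (K + K²) - 5 = -5 + K + K²)
O(b, E) = 1 + E + E*b (O(b, E) = b*E + (1 + E) = E*b + (1 + E) = 1 + E + E*b)
25 + O(z(-2), 8)*3 = 25 + (1 + 8 + 8*(-5 - 2 + (-2)²))*3 = 25 + (1 + 8 + 8*(-5 - 2 + 4))*3 = 25 + (1 + 8 + 8*(-3))*3 = 25 + (1 + 8 - 24)*3 = 25 - 15*3 = 25 - 45 = -20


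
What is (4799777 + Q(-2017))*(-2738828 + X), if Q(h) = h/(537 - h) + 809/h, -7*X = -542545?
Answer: -65802909702741563723/5151418 ≈ -1.2774e+13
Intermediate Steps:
X = 542545/7 (X = -⅐*(-542545) = 542545/7 ≈ 77506.)
Q(h) = 809/h + h/(537 - h)
(4799777 + Q(-2017))*(-2738828 + X) = (4799777 + (-434433 - 1*(-2017)² + 809*(-2017))/((-2017)*(-537 - 2017)))*(-2738828 + 542545/7) = (4799777 - 1/2017*(-434433 - 1*4068289 - 1631753)/(-2554))*(-18629251/7) = (4799777 - 1/2017*(-1/2554)*(-434433 - 4068289 - 1631753))*(-18629251/7) = (4799777 - 1/2017*(-1/2554)*(-6134475))*(-18629251/7) = (4799777 - 6134475/5151418)*(-18629251/7) = (24725651499311/5151418)*(-18629251/7) = -65802909702741563723/5151418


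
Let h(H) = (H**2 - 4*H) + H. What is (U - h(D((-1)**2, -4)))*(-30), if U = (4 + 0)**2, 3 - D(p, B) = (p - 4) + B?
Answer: 1620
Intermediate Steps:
D(p, B) = 7 - B - p (D(p, B) = 3 - ((p - 4) + B) = 3 - ((-4 + p) + B) = 3 - (-4 + B + p) = 3 + (4 - B - p) = 7 - B - p)
h(H) = H**2 - 3*H
U = 16 (U = 4**2 = 16)
(U - h(D((-1)**2, -4)))*(-30) = (16 - (7 - 1*(-4) - 1*(-1)**2)*(-3 + (7 - 1*(-4) - 1*(-1)**2)))*(-30) = (16 - (7 + 4 - 1*1)*(-3 + (7 + 4 - 1*1)))*(-30) = (16 - (7 + 4 - 1)*(-3 + (7 + 4 - 1)))*(-30) = (16 - 10*(-3 + 10))*(-30) = (16 - 10*7)*(-30) = (16 - 1*70)*(-30) = (16 - 70)*(-30) = -54*(-30) = 1620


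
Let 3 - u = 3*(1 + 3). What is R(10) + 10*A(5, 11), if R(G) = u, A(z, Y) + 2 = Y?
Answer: 81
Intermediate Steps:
A(z, Y) = -2 + Y
u = -9 (u = 3 - 3*(1 + 3) = 3 - 3*4 = 3 - 1*12 = 3 - 12 = -9)
R(G) = -9
R(10) + 10*A(5, 11) = -9 + 10*(-2 + 11) = -9 + 10*9 = -9 + 90 = 81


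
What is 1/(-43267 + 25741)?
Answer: -1/17526 ≈ -5.7058e-5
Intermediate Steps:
1/(-43267 + 25741) = 1/(-17526) = -1/17526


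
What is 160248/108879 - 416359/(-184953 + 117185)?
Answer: 18730812675/2459504024 ≈ 7.6157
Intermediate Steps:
160248/108879 - 416359/(-184953 + 117185) = 160248*(1/108879) - 416359/(-67768) = 53416/36293 - 416359*(-1/67768) = 53416/36293 + 416359/67768 = 18730812675/2459504024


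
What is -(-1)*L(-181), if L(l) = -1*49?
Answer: -49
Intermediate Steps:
L(l) = -49
-(-1)*L(-181) = -(-1)*(-49) = -1*49 = -49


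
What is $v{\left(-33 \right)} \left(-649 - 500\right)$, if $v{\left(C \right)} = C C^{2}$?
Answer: $41291613$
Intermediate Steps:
$v{\left(C \right)} = C^{3}$
$v{\left(-33 \right)} \left(-649 - 500\right) = \left(-33\right)^{3} \left(-649 - 500\right) = \left(-35937\right) \left(-1149\right) = 41291613$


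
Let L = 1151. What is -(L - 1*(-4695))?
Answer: -5846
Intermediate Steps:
-(L - 1*(-4695)) = -(1151 - 1*(-4695)) = -(1151 + 4695) = -1*5846 = -5846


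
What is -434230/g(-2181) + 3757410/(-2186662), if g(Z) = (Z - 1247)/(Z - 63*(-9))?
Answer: -191566108022640/936984667 ≈ -2.0445e+5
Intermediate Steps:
g(Z) = (-1247 + Z)/(567 + Z) (g(Z) = (-1247 + Z)/(Z + 567) = (-1247 + Z)/(567 + Z))
-434230/g(-2181) + 3757410/(-2186662) = -434230*(567 - 2181)/(-1247 - 2181) + 3757410/(-2186662) = -434230/(-3428/(-1614)) + 3757410*(-1/2186662) = -434230/((-1/1614*(-3428))) - 1878705/1093331 = -434230/1714/807 - 1878705/1093331 = -434230*807/1714 - 1878705/1093331 = -175211805/857 - 1878705/1093331 = -191566108022640/936984667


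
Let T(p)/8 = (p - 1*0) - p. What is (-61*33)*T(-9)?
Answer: 0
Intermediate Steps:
T(p) = 0 (T(p) = 8*((p - 1*0) - p) = 8*((p + 0) - p) = 8*(p - p) = 8*0 = 0)
(-61*33)*T(-9) = -61*33*0 = -2013*0 = 0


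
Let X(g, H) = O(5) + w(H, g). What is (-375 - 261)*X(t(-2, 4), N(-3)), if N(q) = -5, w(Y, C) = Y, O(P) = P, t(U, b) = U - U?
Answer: 0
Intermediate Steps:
t(U, b) = 0
X(g, H) = 5 + H
(-375 - 261)*X(t(-2, 4), N(-3)) = (-375 - 261)*(5 - 5) = -636*0 = 0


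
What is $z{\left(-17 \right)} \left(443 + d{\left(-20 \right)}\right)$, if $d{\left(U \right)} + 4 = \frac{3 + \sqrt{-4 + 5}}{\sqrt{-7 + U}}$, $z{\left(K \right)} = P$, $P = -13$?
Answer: $-5707 + \frac{52 i \sqrt{3}}{9} \approx -5707.0 + 10.007 i$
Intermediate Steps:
$z{\left(K \right)} = -13$
$d{\left(U \right)} = -4 + \frac{4}{\sqrt{-7 + U}}$ ($d{\left(U \right)} = -4 + \frac{3 + \sqrt{-4 + 5}}{\sqrt{-7 + U}} = -4 + \frac{3 + \sqrt{1}}{\sqrt{-7 + U}} = -4 + \frac{3 + 1}{\sqrt{-7 + U}} = -4 + \frac{4}{\sqrt{-7 + U}}$)
$z{\left(-17 \right)} \left(443 + d{\left(-20 \right)}\right) = - 13 \left(443 - \left(4 - \frac{4}{\sqrt{-7 - 20}}\right)\right) = - 13 \left(443 - \left(4 - \frac{4}{3 i \sqrt{3}}\right)\right) = - 13 \left(443 - \left(4 - 4 \left(- \frac{i \sqrt{3}}{9}\right)\right)\right) = - 13 \left(443 - \left(4 + \frac{4 i \sqrt{3}}{9}\right)\right) = - 13 \left(439 - \frac{4 i \sqrt{3}}{9}\right) = -5707 + \frac{52 i \sqrt{3}}{9}$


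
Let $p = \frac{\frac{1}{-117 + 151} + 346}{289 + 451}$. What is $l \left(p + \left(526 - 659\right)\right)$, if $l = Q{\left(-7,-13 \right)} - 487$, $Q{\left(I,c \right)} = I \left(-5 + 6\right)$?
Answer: $\frac{164725041}{2516} \approx 65471.0$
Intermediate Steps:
$Q{\left(I,c \right)} = I$ ($Q{\left(I,c \right)} = I 1 = I$)
$p = \frac{2353}{5032}$ ($p = \frac{\frac{1}{34} + 346}{740} = \left(\frac{1}{34} + 346\right) \frac{1}{740} = \frac{11765}{34} \cdot \frac{1}{740} = \frac{2353}{5032} \approx 0.46761$)
$l = -494$ ($l = -7 - 487 = -494$)
$l \left(p + \left(526 - 659\right)\right) = - 494 \left(\frac{2353}{5032} + \left(526 - 659\right)\right) = - 494 \left(\frac{2353}{5032} - 133\right) = \left(-494\right) \left(- \frac{666903}{5032}\right) = \frac{164725041}{2516}$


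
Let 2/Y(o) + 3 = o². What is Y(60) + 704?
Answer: 2532290/3597 ≈ 704.00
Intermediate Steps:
Y(o) = 2/(-3 + o²)
Y(60) + 704 = 2/(-3 + 60²) + 704 = 2/(-3 + 3600) + 704 = 2/3597 + 704 = 2532290/3597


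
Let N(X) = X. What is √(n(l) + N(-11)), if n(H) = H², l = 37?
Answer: √1358 ≈ 36.851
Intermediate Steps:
√(n(l) + N(-11)) = √(37² - 11) = √(1369 - 11) = √1358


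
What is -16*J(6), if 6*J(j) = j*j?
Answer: -96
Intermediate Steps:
J(j) = j²/6 (J(j) = (j*j)/6 = j²/6)
-16*J(6) = -8*6²/3 = -8*36/3 = -16*6 = -96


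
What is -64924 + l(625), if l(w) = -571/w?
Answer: -40578071/625 ≈ -64925.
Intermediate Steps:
-64924 + l(625) = -64924 - 571/625 = -40578071/625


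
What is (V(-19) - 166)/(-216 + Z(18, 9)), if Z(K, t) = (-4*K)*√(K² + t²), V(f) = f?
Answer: -185/9504 + 185*√5/3168 ≈ 0.11111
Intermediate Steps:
Z(K, t) = -4*K*√(K² + t²)
(V(-19) - 166)/(-216 + Z(18, 9)) = (-19 - 166)/(-216 - 4*18*√(18² + 9²)) = -185/(-216 - 4*18*√(324 + 81)) = -185/(-216 - 4*18*√405) = -185/(-216 - 4*18*9*√5) = -185/(-216 - 648*√5)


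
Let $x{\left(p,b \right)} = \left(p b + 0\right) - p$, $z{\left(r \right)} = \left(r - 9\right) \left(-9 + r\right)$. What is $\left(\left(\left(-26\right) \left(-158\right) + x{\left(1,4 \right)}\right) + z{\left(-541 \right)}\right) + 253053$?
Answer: $559664$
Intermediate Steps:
$z{\left(r \right)} = \left(-9 + r\right)^{2}$ ($z{\left(r \right)} = \left(-9 + r\right) \left(-9 + r\right) = \left(-9 + r\right)^{2}$)
$x{\left(p,b \right)} = - p + b p$ ($x{\left(p,b \right)} = \left(b p + 0\right) - p = b p - p = - p + b p$)
$\left(\left(\left(-26\right) \left(-158\right) + x{\left(1,4 \right)}\right) + z{\left(-541 \right)}\right) + 253053 = \left(\left(\left(-26\right) \left(-158\right) + 1 \left(-1 + 4\right)\right) + \left(-9 - 541\right)^{2}\right) + 253053 = \left(\left(4108 + 1 \cdot 3\right) + \left(-550\right)^{2}\right) + 253053 = \left(\left(4108 + 3\right) + 302500\right) + 253053 = \left(4111 + 302500\right) + 253053 = 306611 + 253053 = 559664$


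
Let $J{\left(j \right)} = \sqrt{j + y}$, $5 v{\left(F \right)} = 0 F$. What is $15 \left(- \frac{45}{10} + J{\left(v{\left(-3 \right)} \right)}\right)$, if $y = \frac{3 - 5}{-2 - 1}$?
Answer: $- \frac{135}{2} + 5 \sqrt{6} \approx -55.253$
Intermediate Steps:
$v{\left(F \right)} = 0$ ($v{\left(F \right)} = \frac{0 F}{5} = \frac{1}{5} \cdot 0 = 0$)
$y = \frac{2}{3}$ ($y = - \frac{2}{-3} = \left(-2\right) \left(- \frac{1}{3}\right) = \frac{2}{3} \approx 0.66667$)
$J{\left(j \right)} = \sqrt{\frac{2}{3} + j}$ ($J{\left(j \right)} = \sqrt{j + \frac{2}{3}} = \sqrt{\frac{2}{3} + j}$)
$15 \left(- \frac{45}{10} + J{\left(v{\left(-3 \right)} \right)}\right) = 15 \left(- \frac{45}{10} + \frac{\sqrt{6 + 9 \cdot 0}}{3}\right) = 15 \left(\left(-45\right) \frac{1}{10} + \frac{\sqrt{6 + 0}}{3}\right) = 15 \left(- \frac{9}{2} + \frac{\sqrt{6}}{3}\right) = - \frac{135}{2} + 5 \sqrt{6}$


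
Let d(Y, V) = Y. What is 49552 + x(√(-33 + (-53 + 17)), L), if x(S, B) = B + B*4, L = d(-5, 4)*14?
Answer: 49202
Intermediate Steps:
L = -70 (L = -5*14 = -70)
x(S, B) = 5*B (x(S, B) = B + 4*B = 5*B)
49552 + x(√(-33 + (-53 + 17)), L) = 49552 + 5*(-70) = 49552 - 350 = 49202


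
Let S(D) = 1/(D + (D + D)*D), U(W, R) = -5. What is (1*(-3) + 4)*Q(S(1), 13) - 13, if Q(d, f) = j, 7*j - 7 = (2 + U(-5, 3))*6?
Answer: -102/7 ≈ -14.571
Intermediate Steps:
S(D) = 1/(D + 2*D**2) (S(D) = 1/(D + (2*D)*D) = 1/(D + 2*D**2))
j = -11/7 (j = 1 + ((2 - 5)*6)/7 = 1 + (-3*6)/7 = 1 + (1/7)*(-18) = 1 - 18/7 = -11/7 ≈ -1.5714)
Q(d, f) = -11/7
(1*(-3) + 4)*Q(S(1), 13) - 13 = (1*(-3) + 4)*(-11/7) - 13 = (-3 + 4)*(-11/7) - 13 = 1*(-11/7) - 13 = -11/7 - 13 = -102/7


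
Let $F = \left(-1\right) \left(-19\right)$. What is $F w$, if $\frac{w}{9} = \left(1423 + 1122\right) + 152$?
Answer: $461187$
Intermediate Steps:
$w = 24273$ ($w = 9 \left(\left(1423 + 1122\right) + 152\right) = 9 \left(2545 + 152\right) = 9 \cdot 2697 = 24273$)
$F = 19$
$F w = 19 \cdot 24273 = 461187$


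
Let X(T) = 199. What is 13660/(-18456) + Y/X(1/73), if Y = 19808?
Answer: 90714527/918186 ≈ 98.798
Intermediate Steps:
13660/(-18456) + Y/X(1/73) = 13660/(-18456) + 19808/199 = 13660*(-1/18456) + 19808*(1/199) = -3415/4614 + 19808/199 = 90714527/918186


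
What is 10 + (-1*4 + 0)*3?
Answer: -2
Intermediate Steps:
10 + (-1*4 + 0)*3 = 10 + (-4 + 0)*3 = 10 - 4*3 = 10 - 12 = -2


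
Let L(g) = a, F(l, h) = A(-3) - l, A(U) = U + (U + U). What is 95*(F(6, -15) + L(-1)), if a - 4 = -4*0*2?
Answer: -1045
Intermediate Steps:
A(U) = 3*U (A(U) = U + 2*U = 3*U)
F(l, h) = -9 - l (F(l, h) = 3*(-3) - l = -9 - l)
a = 4 (a = 4 - 4*0*2 = 4 + 0*2 = 4 + 0 = 4)
L(g) = 4
95*(F(6, -15) + L(-1)) = 95*((-9 - 1*6) + 4) = 95*((-9 - 6) + 4) = 95*(-15 + 4) = 95*(-11) = -1045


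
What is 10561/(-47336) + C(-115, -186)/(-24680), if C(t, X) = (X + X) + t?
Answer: -14849553/73015780 ≈ -0.20337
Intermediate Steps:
C(t, X) = t + 2*X (C(t, X) = 2*X + t = t + 2*X)
10561/(-47336) + C(-115, -186)/(-24680) = 10561/(-47336) + (-115 + 2*(-186))/(-24680) = 10561*(-1/47336) + (-115 - 372)*(-1/24680) = -10561/47336 - 487*(-1/24680) = -10561/47336 + 487/24680 = -14849553/73015780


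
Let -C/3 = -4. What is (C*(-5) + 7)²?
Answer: 2809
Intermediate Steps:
C = 12 (C = -3*(-4) = 12)
(C*(-5) + 7)² = (12*(-5) + 7)² = (-60 + 7)² = (-53)² = 2809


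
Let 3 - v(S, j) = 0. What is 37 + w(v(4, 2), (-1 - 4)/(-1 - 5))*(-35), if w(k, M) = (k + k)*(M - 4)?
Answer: 702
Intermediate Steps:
v(S, j) = 3 (v(S, j) = 3 - 1*0 = 3 + 0 = 3)
w(k, M) = 2*k*(-4 + M) (w(k, M) = (2*k)*(-4 + M) = 2*k*(-4 + M))
37 + w(v(4, 2), (-1 - 4)/(-1 - 5))*(-35) = 37 + (2*3*(-4 + (-1 - 4)/(-1 - 5)))*(-35) = 37 + (2*3*(-4 - 5/(-6)))*(-35) = 37 + (2*3*(-4 - 5*(-1/6)))*(-35) = 37 + (2*3*(-4 + 5/6))*(-35) = 37 + (2*3*(-19/6))*(-35) = 37 - 19*(-35) = 37 + 665 = 702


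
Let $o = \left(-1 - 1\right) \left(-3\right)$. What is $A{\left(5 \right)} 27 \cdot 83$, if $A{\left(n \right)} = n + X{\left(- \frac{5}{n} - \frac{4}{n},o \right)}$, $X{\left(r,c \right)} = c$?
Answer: $24651$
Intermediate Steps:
$o = 6$ ($o = \left(-2\right) \left(-3\right) = 6$)
$A{\left(n \right)} = 6 + n$ ($A{\left(n \right)} = n + 6 = 6 + n$)
$A{\left(5 \right)} 27 \cdot 83 = \left(6 + 5\right) 27 \cdot 83 = 11 \cdot 27 \cdot 83 = 297 \cdot 83 = 24651$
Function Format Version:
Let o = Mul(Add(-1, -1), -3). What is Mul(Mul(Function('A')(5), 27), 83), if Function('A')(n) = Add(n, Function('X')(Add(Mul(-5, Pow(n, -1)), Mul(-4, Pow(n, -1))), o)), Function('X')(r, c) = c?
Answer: 24651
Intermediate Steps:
o = 6 (o = Mul(-2, -3) = 6)
Function('A')(n) = Add(6, n) (Function('A')(n) = Add(n, 6) = Add(6, n))
Mul(Mul(Function('A')(5), 27), 83) = Mul(Mul(Add(6, 5), 27), 83) = Mul(Mul(11, 27), 83) = Mul(297, 83) = 24651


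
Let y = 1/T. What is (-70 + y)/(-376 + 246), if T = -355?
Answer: 24851/46150 ≈ 0.53848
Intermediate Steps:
y = -1/355 (y = 1/(-355) = -1/355 ≈ -0.0028169)
(-70 + y)/(-376 + 246) = (-70 - 1/355)/(-376 + 246) = -24851/355/(-130) = -24851/355*(-1/130) = 24851/46150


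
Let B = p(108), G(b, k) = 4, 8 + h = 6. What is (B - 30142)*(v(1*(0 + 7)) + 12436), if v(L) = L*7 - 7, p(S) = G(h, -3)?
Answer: -376061964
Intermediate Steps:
h = -2 (h = -8 + 6 = -2)
p(S) = 4
v(L) = -7 + 7*L (v(L) = 7*L - 7 = -7 + 7*L)
B = 4
(B - 30142)*(v(1*(0 + 7)) + 12436) = (4 - 30142)*((-7 + 7*(1*(0 + 7))) + 12436) = -30138*((-7 + 7*(1*7)) + 12436) = -30138*((-7 + 7*7) + 12436) = -30138*((-7 + 49) + 12436) = -30138*(42 + 12436) = -30138*12478 = -376061964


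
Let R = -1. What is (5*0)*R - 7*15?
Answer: -105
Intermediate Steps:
(5*0)*R - 7*15 = (5*0)*(-1) - 7*15 = 0*(-1) - 105 = 0 - 105 = -105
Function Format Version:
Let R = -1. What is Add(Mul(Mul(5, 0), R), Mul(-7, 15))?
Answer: -105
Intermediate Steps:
Add(Mul(Mul(5, 0), R), Mul(-7, 15)) = Add(Mul(Mul(5, 0), -1), Mul(-7, 15)) = Add(Mul(0, -1), -105) = Add(0, -105) = -105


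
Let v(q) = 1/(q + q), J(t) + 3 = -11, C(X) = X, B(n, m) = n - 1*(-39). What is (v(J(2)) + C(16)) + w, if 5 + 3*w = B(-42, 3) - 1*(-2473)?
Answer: 70361/84 ≈ 837.63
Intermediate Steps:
B(n, m) = 39 + n (B(n, m) = n + 39 = 39 + n)
w = 2465/3 (w = -5/3 + ((39 - 42) - 1*(-2473))/3 = -5/3 + (-3 + 2473)/3 = -5/3 + (1/3)*2470 = -5/3 + 2470/3 = 2465/3 ≈ 821.67)
J(t) = -14 (J(t) = -3 - 11 = -14)
v(q) = 1/(2*q)
(v(J(2)) + C(16)) + w = ((1/2)/(-14) + 16) + 2465/3 = ((1/2)*(-1/14) + 16) + 2465/3 = (-1/28 + 16) + 2465/3 = 447/28 + 2465/3 = 70361/84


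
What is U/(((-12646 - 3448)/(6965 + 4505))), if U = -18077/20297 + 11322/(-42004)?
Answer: 2836269891185/3430255798918 ≈ 0.82684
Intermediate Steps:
U = -494554471/426277594 (U = -18077*1/20297 + 11322*(-1/42004) = -18077/20297 - 5661/21002 = -494554471/426277594 ≈ -1.1602)
U/(((-12646 - 3448)/(6965 + 4505))) = -494554471*(6965 + 4505)/(-12646 - 3448)/426277594 = -494554471/(426277594*((-16094/11470))) = -494554471/(426277594*((-16094*1/11470))) = -494554471/(426277594*(-8047/5735)) = -494554471/426277594*(-5735/8047) = 2836269891185/3430255798918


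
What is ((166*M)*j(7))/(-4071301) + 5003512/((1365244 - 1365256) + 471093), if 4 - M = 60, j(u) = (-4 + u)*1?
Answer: 1567995455080/147531734337 ≈ 10.628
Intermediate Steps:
j(u) = -4 + u
M = -56 (M = 4 - 1*60 = 4 - 60 = -56)
((166*M)*j(7))/(-4071301) + 5003512/((1365244 - 1365256) + 471093) = ((166*(-56))*(-4 + 7))/(-4071301) + 5003512/((1365244 - 1365256) + 471093) = -9296*3*(-1/4071301) + 5003512/(-12 + 471093) = -27888*(-1/4071301) + 5003512/471081 = 27888/4071301 + 5003512*(1/471081) = 27888/4071301 + 5003512/471081 = 1567995455080/147531734337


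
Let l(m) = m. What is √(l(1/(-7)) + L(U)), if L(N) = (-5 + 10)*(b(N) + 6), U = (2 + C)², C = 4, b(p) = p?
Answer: √10283/7 ≈ 14.486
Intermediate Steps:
U = 36 (U = (2 + 4)² = 6² = 36)
L(N) = 30 + 5*N (L(N) = (-5 + 10)*(N + 6) = 5*(6 + N) = 30 + 5*N)
√(l(1/(-7)) + L(U)) = √(1/(-7) + (30 + 5*36)) = √(1*(-⅐) + (30 + 180)) = √(-⅐ + 210) = √(1469/7) = √10283/7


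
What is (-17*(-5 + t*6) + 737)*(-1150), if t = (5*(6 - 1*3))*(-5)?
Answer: -9742800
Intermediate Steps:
t = -75 (t = (5*(6 - 3))*(-5) = (5*3)*(-5) = 15*(-5) = -75)
(-17*(-5 + t*6) + 737)*(-1150) = (-17*(-5 - 75*6) + 737)*(-1150) = (-17*(-5 - 450) + 737)*(-1150) = (-17*(-455) + 737)*(-1150) = (7735 + 737)*(-1150) = 8472*(-1150) = -9742800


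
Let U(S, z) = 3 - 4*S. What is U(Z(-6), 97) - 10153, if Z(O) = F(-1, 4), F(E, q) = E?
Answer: -10146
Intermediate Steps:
Z(O) = -1
U(Z(-6), 97) - 10153 = (3 - 4*(-1)) - 10153 = (3 + 4) - 10153 = 7 - 10153 = -10146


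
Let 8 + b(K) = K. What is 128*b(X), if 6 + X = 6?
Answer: -1024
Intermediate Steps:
X = 0 (X = -6 + 6 = 0)
b(K) = -8 + K
128*b(X) = 128*(-8 + 0) = 128*(-8) = -1024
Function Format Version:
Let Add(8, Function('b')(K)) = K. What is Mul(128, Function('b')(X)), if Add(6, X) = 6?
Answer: -1024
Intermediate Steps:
X = 0 (X = Add(-6, 6) = 0)
Function('b')(K) = Add(-8, K)
Mul(128, Function('b')(X)) = Mul(128, Add(-8, 0)) = Mul(128, -8) = -1024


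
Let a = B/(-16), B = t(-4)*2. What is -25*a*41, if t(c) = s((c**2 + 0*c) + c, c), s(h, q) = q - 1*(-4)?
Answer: 0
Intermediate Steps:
s(h, q) = 4 + q (s(h, q) = q + 4 = 4 + q)
t(c) = 4 + c
B = 0 (B = (4 - 4)*2 = 0*2 = 0)
a = 0 (a = 0/(-16) = 0*(-1/16) = 0)
-25*a*41 = -25*0*41 = 0*41 = 0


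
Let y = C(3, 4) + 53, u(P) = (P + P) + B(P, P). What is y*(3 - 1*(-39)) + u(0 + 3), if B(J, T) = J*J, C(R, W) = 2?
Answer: 2325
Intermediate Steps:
B(J, T) = J²
u(P) = P² + 2*P (u(P) = (P + P) + P² = 2*P + P² = P² + 2*P)
y = 55 (y = 2 + 53 = 55)
y*(3 - 1*(-39)) + u(0 + 3) = 55*(3 - 1*(-39)) + (0 + 3)*(2 + (0 + 3)) = 55*(3 + 39) + 3*(2 + 3) = 55*42 + 3*5 = 2310 + 15 = 2325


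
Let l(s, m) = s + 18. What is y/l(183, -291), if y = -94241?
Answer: -94241/201 ≈ -468.86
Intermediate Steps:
l(s, m) = 18 + s
y/l(183, -291) = -94241/(18 + 183) = -94241/201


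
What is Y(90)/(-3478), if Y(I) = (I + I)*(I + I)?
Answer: -16200/1739 ≈ -9.3157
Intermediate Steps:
Y(I) = 4*I**2 (Y(I) = (2*I)*(2*I) = 4*I**2)
Y(90)/(-3478) = (4*90**2)/(-3478) = (4*8100)*(-1/3478) = 32400*(-1/3478) = -16200/1739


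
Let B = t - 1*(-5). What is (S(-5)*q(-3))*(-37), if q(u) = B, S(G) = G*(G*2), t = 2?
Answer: -12950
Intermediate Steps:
B = 7 (B = 2 - 1*(-5) = 2 + 5 = 7)
S(G) = 2*G² (S(G) = G*(2*G) = 2*G²)
q(u) = 7
(S(-5)*q(-3))*(-37) = ((2*(-5)²)*7)*(-37) = ((2*25)*7)*(-37) = (50*7)*(-37) = 350*(-37) = -12950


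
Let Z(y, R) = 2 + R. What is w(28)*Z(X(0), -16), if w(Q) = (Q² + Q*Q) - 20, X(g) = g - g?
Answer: -21672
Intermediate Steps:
X(g) = 0
w(Q) = -20 + 2*Q² (w(Q) = (Q² + Q²) - 20 = 2*Q² - 20 = -20 + 2*Q²)
w(28)*Z(X(0), -16) = (-20 + 2*28²)*(2 - 16) = (-20 + 2*784)*(-14) = (-20 + 1568)*(-14) = 1548*(-14) = -21672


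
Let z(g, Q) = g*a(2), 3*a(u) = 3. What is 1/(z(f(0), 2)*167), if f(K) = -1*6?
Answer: -1/1002 ≈ -0.00099800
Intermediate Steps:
f(K) = -6
a(u) = 1 (a(u) = (⅓)*3 = 1)
z(g, Q) = g (z(g, Q) = g*1 = g)
1/(z(f(0), 2)*167) = 1/(-6*167) = 1/(-1002) = -1/1002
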